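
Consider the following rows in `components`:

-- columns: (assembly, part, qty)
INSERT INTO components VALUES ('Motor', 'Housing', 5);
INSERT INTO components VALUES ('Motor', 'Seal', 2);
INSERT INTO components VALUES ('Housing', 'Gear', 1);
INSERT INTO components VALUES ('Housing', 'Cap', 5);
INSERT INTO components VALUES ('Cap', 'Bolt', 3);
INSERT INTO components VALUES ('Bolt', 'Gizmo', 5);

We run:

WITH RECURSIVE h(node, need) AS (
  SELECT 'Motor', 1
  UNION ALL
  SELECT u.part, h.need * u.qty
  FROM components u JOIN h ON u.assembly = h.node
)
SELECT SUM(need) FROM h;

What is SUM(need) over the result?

Base: (Motor, need=1).
Iteration 1: components of {Motor} -> Housing = 1*5 = 5, Seal = 1*2 = 2.
Iteration 2: components of {Housing,Seal} -> Cap = 5*5 = 25, Gear = 5*1 = 5.
Iteration 3: components of {Cap,Gear} -> Bolt = 25*3 = 75.
Iteration 4: components of {Bolt} -> Gizmo = 75*5 = 375.
Iteration 5: no further components; recursion stops.
SUM(need) = 1 + 5 + 2 + 5 + 25 + 75 + 375 = 488.

488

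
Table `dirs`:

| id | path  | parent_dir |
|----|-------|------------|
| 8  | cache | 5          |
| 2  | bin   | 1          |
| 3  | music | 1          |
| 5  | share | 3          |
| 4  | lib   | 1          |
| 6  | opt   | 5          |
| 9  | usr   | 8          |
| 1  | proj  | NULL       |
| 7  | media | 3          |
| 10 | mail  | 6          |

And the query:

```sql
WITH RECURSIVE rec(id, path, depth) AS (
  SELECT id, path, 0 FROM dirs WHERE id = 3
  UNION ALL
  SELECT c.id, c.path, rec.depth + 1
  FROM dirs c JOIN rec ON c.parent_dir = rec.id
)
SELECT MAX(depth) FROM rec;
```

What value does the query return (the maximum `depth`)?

3

Base: id=3 (music) at depth 0.
Iteration 1: rows with parent_dir in {3} -> share (id 5, depth 1), media (id 7, depth 1).
Iteration 2: rows with parent_dir in {5,7} -> opt (id 6, depth 2), cache (id 8, depth 2).
Iteration 3: rows with parent_dir in {6,8} -> usr (id 9, depth 3), mail (id 10, depth 3).
Iteration 4: no rows with parent_dir in {9,10}; recursion stops.
depth values: 0, 1, 1, 2, 2, 3, 3; the maximum is 3.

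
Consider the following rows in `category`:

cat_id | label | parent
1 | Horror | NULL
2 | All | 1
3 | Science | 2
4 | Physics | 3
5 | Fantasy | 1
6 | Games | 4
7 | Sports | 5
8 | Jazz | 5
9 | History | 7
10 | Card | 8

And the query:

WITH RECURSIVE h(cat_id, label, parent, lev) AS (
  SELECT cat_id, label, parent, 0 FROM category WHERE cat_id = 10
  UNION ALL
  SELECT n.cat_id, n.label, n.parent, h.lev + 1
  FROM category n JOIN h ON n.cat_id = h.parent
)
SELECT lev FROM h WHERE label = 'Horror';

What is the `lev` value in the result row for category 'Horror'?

Base: cat_id=10 (Card), parent=8, lev 0.
Iteration 1: join on cat_id=8 -> Jazz (id 8, parent=5, lev 1).
Iteration 2: join on cat_id=5 -> Fantasy (id 5, parent=1, lev 2).
Iteration 3: join on cat_id=1 -> Horror (id 1, parent=NULL, lev 3).
Iteration 4: parent is NULL; no match; recursion stops.

3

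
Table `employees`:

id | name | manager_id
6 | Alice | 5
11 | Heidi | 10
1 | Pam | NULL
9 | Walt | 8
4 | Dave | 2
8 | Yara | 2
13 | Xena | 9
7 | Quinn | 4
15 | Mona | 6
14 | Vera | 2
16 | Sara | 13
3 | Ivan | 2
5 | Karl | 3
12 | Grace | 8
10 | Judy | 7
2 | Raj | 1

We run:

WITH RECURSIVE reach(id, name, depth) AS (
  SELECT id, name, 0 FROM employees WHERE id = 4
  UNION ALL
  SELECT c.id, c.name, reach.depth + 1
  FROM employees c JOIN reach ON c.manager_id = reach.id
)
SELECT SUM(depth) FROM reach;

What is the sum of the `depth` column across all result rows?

Base: id=4 (Dave) at depth 0.
Iteration 1: rows with manager_id in {4} -> Quinn (id 7, depth 1).
Iteration 2: rows with manager_id in {7} -> Judy (id 10, depth 2).
Iteration 3: rows with manager_id in {10} -> Heidi (id 11, depth 3).
Iteration 4: no rows with manager_id in {11}; recursion stops.
SUM(depth) = 0 + 1 + 2 + 3 = 6.

6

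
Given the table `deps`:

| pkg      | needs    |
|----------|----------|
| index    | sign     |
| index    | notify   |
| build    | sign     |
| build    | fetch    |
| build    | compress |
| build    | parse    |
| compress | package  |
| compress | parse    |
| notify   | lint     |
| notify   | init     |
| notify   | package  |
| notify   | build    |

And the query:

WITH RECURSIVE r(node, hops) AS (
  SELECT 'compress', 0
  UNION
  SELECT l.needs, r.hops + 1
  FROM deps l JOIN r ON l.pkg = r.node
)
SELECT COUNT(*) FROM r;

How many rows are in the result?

3

Base: (compress, hops=0).
Iteration 1: edges from {compress} -> (package, hops=1), (parse, hops=1).
Iteration 2: no outgoing edges from {package,parse}; recursion stops.
Total rows emitted: 3.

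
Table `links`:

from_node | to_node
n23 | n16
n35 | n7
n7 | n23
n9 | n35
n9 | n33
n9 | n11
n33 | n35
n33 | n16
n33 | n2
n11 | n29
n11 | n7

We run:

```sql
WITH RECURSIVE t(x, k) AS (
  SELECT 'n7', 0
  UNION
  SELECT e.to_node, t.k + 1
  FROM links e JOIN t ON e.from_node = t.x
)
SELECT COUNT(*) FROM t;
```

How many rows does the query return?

Base: (n7, k=0).
Iteration 1: edges from {n7} -> (n23, k=1).
Iteration 2: edges from {n23} -> (n16, k=2).
Iteration 3: no outgoing edges from {n16}; recursion stops.
Total rows emitted: 3.

3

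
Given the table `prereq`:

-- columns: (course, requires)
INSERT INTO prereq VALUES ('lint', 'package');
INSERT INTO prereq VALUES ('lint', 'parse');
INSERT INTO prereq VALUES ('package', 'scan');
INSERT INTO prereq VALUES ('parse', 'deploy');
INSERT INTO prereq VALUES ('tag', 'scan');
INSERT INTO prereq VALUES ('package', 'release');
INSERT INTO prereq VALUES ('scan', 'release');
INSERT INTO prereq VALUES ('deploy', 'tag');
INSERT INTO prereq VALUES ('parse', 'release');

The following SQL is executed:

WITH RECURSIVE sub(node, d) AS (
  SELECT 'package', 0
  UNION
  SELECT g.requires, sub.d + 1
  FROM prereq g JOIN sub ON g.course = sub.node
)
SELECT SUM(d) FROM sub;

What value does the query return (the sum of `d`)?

4

Base: (package, d=0).
Iteration 1: edges from {package} -> (release, d=1), (scan, d=1).
Iteration 2: edges from {release,scan} -> (release, d=2).
Iteration 3: no outgoing edges from {release}; recursion stops.
SUM(d) = 0 + 1 + 1 + 2 = 4.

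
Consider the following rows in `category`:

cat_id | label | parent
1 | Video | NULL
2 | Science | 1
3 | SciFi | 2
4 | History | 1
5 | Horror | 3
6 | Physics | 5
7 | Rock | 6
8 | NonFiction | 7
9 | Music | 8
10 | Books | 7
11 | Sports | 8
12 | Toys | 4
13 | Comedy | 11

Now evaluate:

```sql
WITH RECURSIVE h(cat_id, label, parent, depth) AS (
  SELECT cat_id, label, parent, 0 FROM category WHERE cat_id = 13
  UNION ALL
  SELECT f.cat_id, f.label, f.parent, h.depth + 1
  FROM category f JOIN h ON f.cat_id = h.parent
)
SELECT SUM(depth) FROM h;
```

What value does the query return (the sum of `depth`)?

36

Base: cat_id=13 (Comedy), parent=11, depth 0.
Iteration 1: join on cat_id=11 -> Sports (id 11, parent=8, depth 1).
Iteration 2: join on cat_id=8 -> NonFiction (id 8, parent=7, depth 2).
Iteration 3: join on cat_id=7 -> Rock (id 7, parent=6, depth 3).
Iteration 4: join on cat_id=6 -> Physics (id 6, parent=5, depth 4).
Iteration 5: join on cat_id=5 -> Horror (id 5, parent=3, depth 5).
Iteration 6: join on cat_id=3 -> SciFi (id 3, parent=2, depth 6).
Iteration 7: join on cat_id=2 -> Science (id 2, parent=1, depth 7).
Iteration 8: join on cat_id=1 -> Video (id 1, parent=NULL, depth 8).
Iteration 9: parent is NULL; no match; recursion stops.
SUM(depth) = 0 + 1 + 2 + 3 + 4 + 5 + 6 + 7 + 8 = 36.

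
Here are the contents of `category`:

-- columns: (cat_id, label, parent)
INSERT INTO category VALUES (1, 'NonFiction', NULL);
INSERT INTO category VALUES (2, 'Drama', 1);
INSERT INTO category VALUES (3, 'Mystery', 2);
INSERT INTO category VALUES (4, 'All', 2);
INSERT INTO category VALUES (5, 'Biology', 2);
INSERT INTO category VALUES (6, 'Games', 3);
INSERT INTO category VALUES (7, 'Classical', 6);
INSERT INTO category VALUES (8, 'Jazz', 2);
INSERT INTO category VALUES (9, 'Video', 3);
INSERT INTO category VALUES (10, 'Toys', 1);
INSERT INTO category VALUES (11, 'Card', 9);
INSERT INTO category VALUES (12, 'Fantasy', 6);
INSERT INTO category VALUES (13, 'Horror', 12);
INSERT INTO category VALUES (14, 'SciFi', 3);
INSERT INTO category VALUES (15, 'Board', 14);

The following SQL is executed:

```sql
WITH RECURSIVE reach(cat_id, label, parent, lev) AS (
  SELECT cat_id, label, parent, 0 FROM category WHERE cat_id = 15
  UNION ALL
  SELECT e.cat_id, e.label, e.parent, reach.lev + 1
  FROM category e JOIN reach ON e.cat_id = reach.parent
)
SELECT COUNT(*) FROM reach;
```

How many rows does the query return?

Base: cat_id=15 (Board), parent=14, lev 0.
Iteration 1: join on cat_id=14 -> SciFi (id 14, parent=3, lev 1).
Iteration 2: join on cat_id=3 -> Mystery (id 3, parent=2, lev 2).
Iteration 3: join on cat_id=2 -> Drama (id 2, parent=1, lev 3).
Iteration 4: join on cat_id=1 -> NonFiction (id 1, parent=NULL, lev 4).
Iteration 5: parent is NULL; no match; recursion stops.
Total rows emitted: 5.

5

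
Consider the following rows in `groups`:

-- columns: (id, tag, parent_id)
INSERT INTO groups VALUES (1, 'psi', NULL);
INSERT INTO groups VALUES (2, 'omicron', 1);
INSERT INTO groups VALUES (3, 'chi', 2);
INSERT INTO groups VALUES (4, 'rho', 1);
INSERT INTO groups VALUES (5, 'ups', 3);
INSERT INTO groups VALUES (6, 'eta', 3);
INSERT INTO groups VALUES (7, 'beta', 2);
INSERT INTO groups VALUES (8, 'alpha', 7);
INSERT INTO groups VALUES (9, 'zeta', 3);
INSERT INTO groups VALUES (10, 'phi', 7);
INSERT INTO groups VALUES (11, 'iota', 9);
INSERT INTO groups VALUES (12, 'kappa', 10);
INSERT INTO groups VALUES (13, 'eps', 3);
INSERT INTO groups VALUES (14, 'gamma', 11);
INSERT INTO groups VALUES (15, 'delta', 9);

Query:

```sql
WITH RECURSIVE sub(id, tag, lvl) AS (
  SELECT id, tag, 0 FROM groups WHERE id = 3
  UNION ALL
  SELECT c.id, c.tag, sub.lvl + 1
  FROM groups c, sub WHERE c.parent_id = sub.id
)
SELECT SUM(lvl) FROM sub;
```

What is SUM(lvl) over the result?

Base: id=3 (chi) at lvl 0.
Iteration 1: rows with parent_id in {3} -> ups (id 5, lvl 1), eta (id 6, lvl 1), zeta (id 9, lvl 1), eps (id 13, lvl 1).
Iteration 2: rows with parent_id in {5,6,9,13} -> iota (id 11, lvl 2), delta (id 15, lvl 2).
Iteration 3: rows with parent_id in {11,15} -> gamma (id 14, lvl 3).
Iteration 4: no rows with parent_id in {14}; recursion stops.
SUM(lvl) = 0 + 1 + 1 + 1 + 1 + 2 + 2 + 3 = 11.

11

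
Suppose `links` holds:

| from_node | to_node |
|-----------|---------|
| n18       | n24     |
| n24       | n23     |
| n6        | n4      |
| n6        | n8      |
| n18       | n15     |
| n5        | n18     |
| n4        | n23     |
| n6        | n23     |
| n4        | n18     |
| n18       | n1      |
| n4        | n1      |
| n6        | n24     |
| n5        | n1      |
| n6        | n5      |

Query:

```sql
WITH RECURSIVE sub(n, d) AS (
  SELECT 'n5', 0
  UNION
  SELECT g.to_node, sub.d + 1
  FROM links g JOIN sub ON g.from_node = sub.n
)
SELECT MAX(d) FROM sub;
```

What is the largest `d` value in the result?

3

Base: (n5, d=0).
Iteration 1: edges from {n5} -> (n1, d=1), (n18, d=1).
Iteration 2: edges from {n1,n18} -> (n1, d=2), (n15, d=2), (n24, d=2).
Iteration 3: edges from {n1,n15,n24} -> (n23, d=3).
Iteration 4: no outgoing edges from {n23}; recursion stops.
d values: 0, 1, 1, 2, 2, 2, 3; the maximum is 3.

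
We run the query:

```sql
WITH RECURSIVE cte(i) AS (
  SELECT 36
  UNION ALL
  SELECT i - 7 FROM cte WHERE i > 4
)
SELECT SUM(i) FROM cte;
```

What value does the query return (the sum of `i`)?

111

Base: i=36.
Iteration 1: 36 > 4 holds -> i = 36 - 7 = 29.
Iteration 2: 29 > 4 holds -> i = 29 - 7 = 22.
Iteration 3: 22 > 4 holds -> i = 22 - 7 = 15.
Iteration 4: 15 > 4 holds -> i = 15 - 7 = 8.
Iteration 5: 8 > 4 holds -> i = 8 - 7 = 1.
Iteration 6: 1 > 4 fails; recursion stops.
SUM(i) = 36 + 29 + 22 + 15 + 8 + 1 = 111.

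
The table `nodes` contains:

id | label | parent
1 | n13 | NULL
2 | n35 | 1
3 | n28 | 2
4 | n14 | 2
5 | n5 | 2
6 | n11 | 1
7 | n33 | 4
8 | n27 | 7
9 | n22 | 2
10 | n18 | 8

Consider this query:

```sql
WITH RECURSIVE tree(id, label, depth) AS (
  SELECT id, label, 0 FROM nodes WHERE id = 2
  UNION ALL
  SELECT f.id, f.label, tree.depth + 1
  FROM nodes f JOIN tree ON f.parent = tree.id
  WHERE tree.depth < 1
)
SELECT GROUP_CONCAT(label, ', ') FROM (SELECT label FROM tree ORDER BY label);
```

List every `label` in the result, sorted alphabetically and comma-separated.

n14, n22, n28, n35, n5

Base: id=2 (n35) at depth 0.
Iteration 1: rows with parent in {2} -> n28 (id 3, depth 1), n14 (id 4, depth 1), n5 (id 5, depth 1), n22 (id 9, depth 1).
Iteration 2: depth < 1 fails for all current rows; recursion stops.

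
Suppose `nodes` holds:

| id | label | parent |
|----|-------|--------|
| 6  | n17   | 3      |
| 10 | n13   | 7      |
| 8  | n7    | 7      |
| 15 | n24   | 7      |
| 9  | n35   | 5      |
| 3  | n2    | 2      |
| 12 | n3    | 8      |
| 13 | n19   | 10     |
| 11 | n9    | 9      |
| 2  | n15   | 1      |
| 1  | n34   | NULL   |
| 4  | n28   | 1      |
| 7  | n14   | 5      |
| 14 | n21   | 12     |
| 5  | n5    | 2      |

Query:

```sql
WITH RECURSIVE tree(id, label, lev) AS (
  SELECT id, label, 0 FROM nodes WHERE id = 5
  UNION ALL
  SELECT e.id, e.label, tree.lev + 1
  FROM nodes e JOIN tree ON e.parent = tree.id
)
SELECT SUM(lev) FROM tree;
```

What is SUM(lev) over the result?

20

Base: id=5 (n5) at lev 0.
Iteration 1: rows with parent in {5} -> n14 (id 7, lev 1), n35 (id 9, lev 1).
Iteration 2: rows with parent in {7,9} -> n7 (id 8, lev 2), n13 (id 10, lev 2), n9 (id 11, lev 2), n24 (id 15, lev 2).
Iteration 3: rows with parent in {8,10,11,15} -> n3 (id 12, lev 3), n19 (id 13, lev 3).
Iteration 4: rows with parent in {12,13} -> n21 (id 14, lev 4).
Iteration 5: no rows with parent in {14}; recursion stops.
SUM(lev) = 0 + 1 + 1 + 2 + 2 + 2 + 2 + 3 + 3 + 4 = 20.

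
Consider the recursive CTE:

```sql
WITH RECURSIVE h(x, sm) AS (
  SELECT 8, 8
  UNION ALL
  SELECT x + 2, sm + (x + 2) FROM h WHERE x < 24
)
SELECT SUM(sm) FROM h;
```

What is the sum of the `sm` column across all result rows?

600

Base: x=8, sm=8.
Iteration 1: 8 < 24 holds -> x = 8 + 2 = 10, sm = 8 + 10 = 18.
Iteration 2: 10 < 24 holds -> x = 10 + 2 = 12, sm = 18 + 12 = 30.
Iteration 3: 12 < 24 holds -> x = 12 + 2 = 14, sm = 30 + 14 = 44.
Iteration 4: 14 < 24 holds -> x = 14 + 2 = 16, sm = 44 + 16 = 60.
Iteration 5: 16 < 24 holds -> x = 16 + 2 = 18, sm = 60 + 18 = 78.
Iteration 6: 18 < 24 holds -> x = 18 + 2 = 20, sm = 78 + 20 = 98.
Iteration 7: 20 < 24 holds -> x = 20 + 2 = 22, sm = 98 + 22 = 120.
Iteration 8: 22 < 24 holds -> x = 22 + 2 = 24, sm = 120 + 24 = 144.
Iteration 9: 24 < 24 fails; recursion stops.
SUM(sm) = 8 + 18 + 30 + 44 + 60 + 78 + 98 + 120 + 144 = 600.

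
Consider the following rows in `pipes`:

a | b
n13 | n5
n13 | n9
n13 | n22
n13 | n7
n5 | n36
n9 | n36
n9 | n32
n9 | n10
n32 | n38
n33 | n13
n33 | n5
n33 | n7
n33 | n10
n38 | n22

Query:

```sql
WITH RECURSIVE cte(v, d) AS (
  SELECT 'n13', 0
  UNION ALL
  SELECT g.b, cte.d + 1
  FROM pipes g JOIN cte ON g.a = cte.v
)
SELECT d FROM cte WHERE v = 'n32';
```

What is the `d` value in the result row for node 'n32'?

2

Base: (n13, d=0).
Iteration 1: edges from {n13} -> (n22, d=1), (n5, d=1), (n7, d=1), (n9, d=1).
Iteration 2: edges from {n22,n5,n7,n9} -> (n10, d=2), (n32, d=2), (n36, d=2) x2. [UNION ALL keeps all 4 new rows, including repeats]
Iteration 3: edges from {n10,n32,n36} -> (n38, d=3).
Iteration 4: edges from {n38} -> (n22, d=4).
Iteration 5: no outgoing edges from {n22}; recursion stops.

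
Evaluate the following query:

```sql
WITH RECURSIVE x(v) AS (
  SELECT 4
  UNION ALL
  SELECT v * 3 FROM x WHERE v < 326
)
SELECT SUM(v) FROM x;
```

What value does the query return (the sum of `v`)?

Base: v=4.
Iteration 1: 4 < 326 holds -> v = 4 * 3 = 12.
Iteration 2: 12 < 326 holds -> v = 12 * 3 = 36.
Iteration 3: 36 < 326 holds -> v = 36 * 3 = 108.
Iteration 4: 108 < 326 holds -> v = 108 * 3 = 324.
Iteration 5: 324 < 326 holds -> v = 324 * 3 = 972.
Iteration 6: 972 < 326 fails; recursion stops.
SUM(v) = 4 + 12 + 36 + 108 + 324 + 972 = 1456.

1456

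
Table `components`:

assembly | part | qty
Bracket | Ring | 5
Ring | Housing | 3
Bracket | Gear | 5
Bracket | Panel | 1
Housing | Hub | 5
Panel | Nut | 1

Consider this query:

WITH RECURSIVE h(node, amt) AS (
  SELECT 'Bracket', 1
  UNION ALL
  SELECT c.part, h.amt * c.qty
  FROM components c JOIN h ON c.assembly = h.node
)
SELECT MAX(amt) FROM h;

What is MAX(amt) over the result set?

75

Base: (Bracket, amt=1).
Iteration 1: components of {Bracket} -> Gear = 1*5 = 5, Panel = 1*1 = 1, Ring = 1*5 = 5.
Iteration 2: components of {Gear,Panel,Ring} -> Housing = 5*3 = 15, Nut = 1*1 = 1.
Iteration 3: components of {Housing,Nut} -> Hub = 15*5 = 75.
Iteration 4: no further components; recursion stops.
amt values: 1, 5, 5, 1, 15, 1, 75; the maximum is 75.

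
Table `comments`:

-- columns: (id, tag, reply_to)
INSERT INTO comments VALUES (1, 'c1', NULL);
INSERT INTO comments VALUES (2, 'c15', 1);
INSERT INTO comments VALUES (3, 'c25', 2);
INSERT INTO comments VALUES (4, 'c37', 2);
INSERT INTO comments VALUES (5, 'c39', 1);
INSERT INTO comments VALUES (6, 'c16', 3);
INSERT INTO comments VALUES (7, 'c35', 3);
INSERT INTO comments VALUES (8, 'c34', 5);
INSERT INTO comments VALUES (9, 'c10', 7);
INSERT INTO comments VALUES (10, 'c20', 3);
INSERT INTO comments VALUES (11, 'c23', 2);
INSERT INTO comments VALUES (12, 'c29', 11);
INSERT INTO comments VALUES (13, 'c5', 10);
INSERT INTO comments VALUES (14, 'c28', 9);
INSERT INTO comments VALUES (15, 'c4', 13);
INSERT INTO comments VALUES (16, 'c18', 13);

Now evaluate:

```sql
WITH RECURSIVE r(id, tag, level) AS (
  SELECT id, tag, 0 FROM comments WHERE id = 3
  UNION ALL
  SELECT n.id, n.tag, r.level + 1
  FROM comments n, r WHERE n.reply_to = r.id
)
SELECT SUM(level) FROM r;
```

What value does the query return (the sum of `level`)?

Base: id=3 (c25) at level 0.
Iteration 1: rows with reply_to in {3} -> c16 (id 6, level 1), c35 (id 7, level 1), c20 (id 10, level 1).
Iteration 2: rows with reply_to in {6,7,10} -> c10 (id 9, level 2), c5 (id 13, level 2).
Iteration 3: rows with reply_to in {9,13} -> c28 (id 14, level 3), c4 (id 15, level 3), c18 (id 16, level 3).
Iteration 4: no rows with reply_to in {14,15,16}; recursion stops.
SUM(level) = 0 + 1 + 1 + 1 + 2 + 2 + 3 + 3 + 3 = 16.

16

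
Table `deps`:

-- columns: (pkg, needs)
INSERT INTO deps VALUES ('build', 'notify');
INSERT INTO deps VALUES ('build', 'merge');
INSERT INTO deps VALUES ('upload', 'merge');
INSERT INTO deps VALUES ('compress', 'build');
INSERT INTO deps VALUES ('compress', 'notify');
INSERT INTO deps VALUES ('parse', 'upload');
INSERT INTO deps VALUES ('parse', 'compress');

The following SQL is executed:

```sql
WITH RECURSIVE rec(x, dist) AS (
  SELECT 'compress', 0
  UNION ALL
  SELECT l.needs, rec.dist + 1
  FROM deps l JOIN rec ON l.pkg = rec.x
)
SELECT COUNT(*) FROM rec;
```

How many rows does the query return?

Base: (compress, dist=0).
Iteration 1: edges from {compress} -> (build, dist=1), (notify, dist=1).
Iteration 2: edges from {build,notify} -> (merge, dist=2), (notify, dist=2).
Iteration 3: no outgoing edges from {merge,notify}; recursion stops.
Total rows emitted: 5.

5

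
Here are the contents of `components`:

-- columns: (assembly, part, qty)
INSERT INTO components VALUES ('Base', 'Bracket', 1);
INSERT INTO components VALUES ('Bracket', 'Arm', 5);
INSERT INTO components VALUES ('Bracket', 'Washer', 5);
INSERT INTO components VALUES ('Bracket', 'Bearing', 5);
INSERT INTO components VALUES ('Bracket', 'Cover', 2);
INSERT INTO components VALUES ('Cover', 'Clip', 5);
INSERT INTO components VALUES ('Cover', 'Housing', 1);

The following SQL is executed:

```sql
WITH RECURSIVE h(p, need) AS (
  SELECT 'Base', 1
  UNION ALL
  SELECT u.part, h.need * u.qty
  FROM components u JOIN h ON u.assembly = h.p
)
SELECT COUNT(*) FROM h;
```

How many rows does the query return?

Base: (Base, need=1).
Iteration 1: components of {Base} -> Bracket = 1*1 = 1.
Iteration 2: components of {Bracket} -> Arm = 1*5 = 5, Bearing = 1*5 = 5, Cover = 1*2 = 2, Washer = 1*5 = 5.
Iteration 3: components of {Arm,Bearing,Cover,Washer} -> Clip = 2*5 = 10, Housing = 2*1 = 2.
Iteration 4: no further components; recursion stops.
Total rows emitted: 8.

8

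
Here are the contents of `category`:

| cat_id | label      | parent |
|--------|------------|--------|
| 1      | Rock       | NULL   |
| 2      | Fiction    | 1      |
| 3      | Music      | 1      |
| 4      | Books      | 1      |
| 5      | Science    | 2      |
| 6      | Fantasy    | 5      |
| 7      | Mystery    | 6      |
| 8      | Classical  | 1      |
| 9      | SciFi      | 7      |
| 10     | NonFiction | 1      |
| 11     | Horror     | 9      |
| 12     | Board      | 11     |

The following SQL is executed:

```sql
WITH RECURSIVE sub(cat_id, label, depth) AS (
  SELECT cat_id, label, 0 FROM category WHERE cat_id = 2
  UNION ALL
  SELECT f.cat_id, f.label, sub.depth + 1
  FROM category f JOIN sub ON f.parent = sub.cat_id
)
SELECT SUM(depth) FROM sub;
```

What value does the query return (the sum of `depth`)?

Base: cat_id=2 (Fiction) at depth 0.
Iteration 1: rows with parent in {2} -> Science (id 5, depth 1).
Iteration 2: rows with parent in {5} -> Fantasy (id 6, depth 2).
Iteration 3: rows with parent in {6} -> Mystery (id 7, depth 3).
Iteration 4: rows with parent in {7} -> SciFi (id 9, depth 4).
Iteration 5: rows with parent in {9} -> Horror (id 11, depth 5).
Iteration 6: rows with parent in {11} -> Board (id 12, depth 6).
Iteration 7: no rows with parent in {12}; recursion stops.
SUM(depth) = 0 + 1 + 2 + 3 + 4 + 5 + 6 = 21.

21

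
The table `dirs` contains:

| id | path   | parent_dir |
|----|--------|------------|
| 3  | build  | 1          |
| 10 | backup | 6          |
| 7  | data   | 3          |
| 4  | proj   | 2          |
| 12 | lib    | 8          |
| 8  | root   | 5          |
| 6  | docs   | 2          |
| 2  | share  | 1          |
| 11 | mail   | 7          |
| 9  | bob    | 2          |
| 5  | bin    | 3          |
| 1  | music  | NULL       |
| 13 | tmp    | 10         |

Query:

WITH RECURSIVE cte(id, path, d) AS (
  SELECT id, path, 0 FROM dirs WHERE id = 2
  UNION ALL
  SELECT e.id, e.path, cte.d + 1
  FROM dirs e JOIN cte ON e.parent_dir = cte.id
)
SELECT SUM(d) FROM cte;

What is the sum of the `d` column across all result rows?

8

Base: id=2 (share) at d 0.
Iteration 1: rows with parent_dir in {2} -> proj (id 4, d 1), docs (id 6, d 1), bob (id 9, d 1).
Iteration 2: rows with parent_dir in {4,6,9} -> backup (id 10, d 2).
Iteration 3: rows with parent_dir in {10} -> tmp (id 13, d 3).
Iteration 4: no rows with parent_dir in {13}; recursion stops.
SUM(d) = 0 + 1 + 1 + 1 + 2 + 3 = 8.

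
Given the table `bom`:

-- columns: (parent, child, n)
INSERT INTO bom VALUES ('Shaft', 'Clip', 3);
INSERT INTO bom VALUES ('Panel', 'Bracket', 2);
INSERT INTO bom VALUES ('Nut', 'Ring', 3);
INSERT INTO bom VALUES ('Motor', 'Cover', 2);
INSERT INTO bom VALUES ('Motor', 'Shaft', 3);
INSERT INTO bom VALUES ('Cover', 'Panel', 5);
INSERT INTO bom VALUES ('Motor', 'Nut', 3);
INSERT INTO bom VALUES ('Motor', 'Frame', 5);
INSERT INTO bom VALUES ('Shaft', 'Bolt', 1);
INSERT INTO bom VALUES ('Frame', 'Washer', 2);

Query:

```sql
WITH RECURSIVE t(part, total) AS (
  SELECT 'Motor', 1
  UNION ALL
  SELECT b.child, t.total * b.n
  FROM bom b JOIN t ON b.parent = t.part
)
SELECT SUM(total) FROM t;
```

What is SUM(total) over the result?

75

Base: (Motor, total=1).
Iteration 1: components of {Motor} -> Cover = 1*2 = 2, Frame = 1*5 = 5, Nut = 1*3 = 3, Shaft = 1*3 = 3.
Iteration 2: components of {Cover,Frame,Nut,Shaft} -> Bolt = 3*1 = 3, Clip = 3*3 = 9, Panel = 2*5 = 10, Ring = 3*3 = 9, Washer = 5*2 = 10.
Iteration 3: components of {Bolt,Clip,Panel,Ring,Washer} -> Bracket = 10*2 = 20.
Iteration 4: no further components; recursion stops.
SUM(total) = 1 + 3 + 5 + 2 + 3 + 3 + 9 + 10 + 10 + 9 + 20 = 75.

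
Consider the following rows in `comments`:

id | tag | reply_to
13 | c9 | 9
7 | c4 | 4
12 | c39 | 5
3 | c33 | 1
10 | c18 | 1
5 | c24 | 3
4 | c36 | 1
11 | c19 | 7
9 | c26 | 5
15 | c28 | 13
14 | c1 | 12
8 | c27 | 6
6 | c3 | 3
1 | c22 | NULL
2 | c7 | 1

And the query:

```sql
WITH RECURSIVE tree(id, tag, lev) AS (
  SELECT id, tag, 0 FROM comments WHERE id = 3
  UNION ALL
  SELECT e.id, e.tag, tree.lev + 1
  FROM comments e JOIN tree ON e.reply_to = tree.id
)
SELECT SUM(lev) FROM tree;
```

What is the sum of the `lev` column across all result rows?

18

Base: id=3 (c33) at lev 0.
Iteration 1: rows with reply_to in {3} -> c24 (id 5, lev 1), c3 (id 6, lev 1).
Iteration 2: rows with reply_to in {5,6} -> c27 (id 8, lev 2), c26 (id 9, lev 2), c39 (id 12, lev 2).
Iteration 3: rows with reply_to in {8,9,12} -> c9 (id 13, lev 3), c1 (id 14, lev 3).
Iteration 4: rows with reply_to in {13,14} -> c28 (id 15, lev 4).
Iteration 5: no rows with reply_to in {15}; recursion stops.
SUM(lev) = 0 + 1 + 1 + 2 + 2 + 2 + 3 + 3 + 4 = 18.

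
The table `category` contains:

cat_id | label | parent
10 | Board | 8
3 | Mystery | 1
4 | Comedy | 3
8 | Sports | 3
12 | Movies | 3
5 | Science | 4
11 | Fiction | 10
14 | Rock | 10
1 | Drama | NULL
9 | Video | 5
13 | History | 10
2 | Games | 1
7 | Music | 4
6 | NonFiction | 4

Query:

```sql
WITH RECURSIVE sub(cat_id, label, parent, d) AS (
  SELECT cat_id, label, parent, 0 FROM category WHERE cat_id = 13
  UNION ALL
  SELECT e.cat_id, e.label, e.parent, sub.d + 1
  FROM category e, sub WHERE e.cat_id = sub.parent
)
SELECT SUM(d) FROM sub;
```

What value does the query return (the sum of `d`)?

Base: cat_id=13 (History), parent=10, d 0.
Iteration 1: join on cat_id=10 -> Board (id 10, parent=8, d 1).
Iteration 2: join on cat_id=8 -> Sports (id 8, parent=3, d 2).
Iteration 3: join on cat_id=3 -> Mystery (id 3, parent=1, d 3).
Iteration 4: join on cat_id=1 -> Drama (id 1, parent=NULL, d 4).
Iteration 5: parent is NULL; no match; recursion stops.
SUM(d) = 0 + 1 + 2 + 3 + 4 = 10.

10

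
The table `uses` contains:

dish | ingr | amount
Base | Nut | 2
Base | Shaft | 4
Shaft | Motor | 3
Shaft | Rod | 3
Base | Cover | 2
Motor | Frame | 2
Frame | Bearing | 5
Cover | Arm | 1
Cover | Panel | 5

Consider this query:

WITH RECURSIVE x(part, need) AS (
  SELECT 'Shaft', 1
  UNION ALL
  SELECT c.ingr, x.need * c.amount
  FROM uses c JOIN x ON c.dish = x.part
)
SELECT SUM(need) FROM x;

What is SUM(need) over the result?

Base: (Shaft, need=1).
Iteration 1: components of {Shaft} -> Motor = 1*3 = 3, Rod = 1*3 = 3.
Iteration 2: components of {Motor,Rod} -> Frame = 3*2 = 6.
Iteration 3: components of {Frame} -> Bearing = 6*5 = 30.
Iteration 4: no further components; recursion stops.
SUM(need) = 1 + 3 + 3 + 6 + 30 = 43.

43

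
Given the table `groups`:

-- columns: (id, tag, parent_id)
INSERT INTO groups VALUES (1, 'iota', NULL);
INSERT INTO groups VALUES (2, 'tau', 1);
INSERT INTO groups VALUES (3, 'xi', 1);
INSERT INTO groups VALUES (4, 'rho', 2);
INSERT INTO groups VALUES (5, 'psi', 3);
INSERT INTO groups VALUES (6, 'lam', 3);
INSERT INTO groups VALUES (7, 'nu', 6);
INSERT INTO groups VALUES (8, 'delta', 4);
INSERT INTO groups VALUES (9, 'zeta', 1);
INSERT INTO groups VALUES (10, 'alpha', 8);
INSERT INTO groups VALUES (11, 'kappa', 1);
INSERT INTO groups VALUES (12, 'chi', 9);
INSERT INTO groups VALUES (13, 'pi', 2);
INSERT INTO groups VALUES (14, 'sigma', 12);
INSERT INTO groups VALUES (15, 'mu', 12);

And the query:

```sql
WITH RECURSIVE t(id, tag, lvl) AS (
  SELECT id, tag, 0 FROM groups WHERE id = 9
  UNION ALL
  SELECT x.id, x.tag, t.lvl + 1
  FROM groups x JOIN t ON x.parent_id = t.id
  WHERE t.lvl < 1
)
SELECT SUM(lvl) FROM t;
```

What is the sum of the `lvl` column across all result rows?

1

Base: id=9 (zeta) at lvl 0.
Iteration 1: rows with parent_id in {9} -> chi (id 12, lvl 1).
Iteration 2: lvl < 1 fails for all current rows; recursion stops.
SUM(lvl) = 0 + 1 = 1.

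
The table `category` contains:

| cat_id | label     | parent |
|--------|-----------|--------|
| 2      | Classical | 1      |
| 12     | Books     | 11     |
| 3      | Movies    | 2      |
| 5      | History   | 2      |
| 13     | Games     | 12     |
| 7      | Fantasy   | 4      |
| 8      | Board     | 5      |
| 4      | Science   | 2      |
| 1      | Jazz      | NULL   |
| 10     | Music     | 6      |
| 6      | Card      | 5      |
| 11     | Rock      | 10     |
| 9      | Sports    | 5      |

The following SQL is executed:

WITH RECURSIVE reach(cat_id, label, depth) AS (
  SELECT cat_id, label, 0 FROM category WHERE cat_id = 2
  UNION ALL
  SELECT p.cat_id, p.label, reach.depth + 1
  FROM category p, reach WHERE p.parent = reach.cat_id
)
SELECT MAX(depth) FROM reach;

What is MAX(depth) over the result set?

6

Base: cat_id=2 (Classical) at depth 0.
Iteration 1: rows with parent in {2} -> Movies (id 3, depth 1), Science (id 4, depth 1), History (id 5, depth 1).
Iteration 2: rows with parent in {3,4,5} -> Card (id 6, depth 2), Fantasy (id 7, depth 2), Board (id 8, depth 2), Sports (id 9, depth 2).
Iteration 3: rows with parent in {6,7,8,9} -> Music (id 10, depth 3).
Iteration 4: rows with parent in {10} -> Rock (id 11, depth 4).
Iteration 5: rows with parent in {11} -> Books (id 12, depth 5).
Iteration 6: rows with parent in {12} -> Games (id 13, depth 6).
Iteration 7: no rows with parent in {13}; recursion stops.
depth values: 0, 1, 1, 1, 2, 2, 2, 2, 3, 4, 5, 6; the maximum is 6.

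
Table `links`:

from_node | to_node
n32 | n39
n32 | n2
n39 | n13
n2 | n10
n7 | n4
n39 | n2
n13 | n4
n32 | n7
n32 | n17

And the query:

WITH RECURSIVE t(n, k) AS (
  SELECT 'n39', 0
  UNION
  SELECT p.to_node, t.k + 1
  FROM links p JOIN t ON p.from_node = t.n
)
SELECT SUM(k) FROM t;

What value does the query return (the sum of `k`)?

6

Base: (n39, k=0).
Iteration 1: edges from {n39} -> (n13, k=1), (n2, k=1).
Iteration 2: edges from {n13,n2} -> (n10, k=2), (n4, k=2).
Iteration 3: no outgoing edges from {n10,n4}; recursion stops.
SUM(k) = 0 + 1 + 1 + 2 + 2 = 6.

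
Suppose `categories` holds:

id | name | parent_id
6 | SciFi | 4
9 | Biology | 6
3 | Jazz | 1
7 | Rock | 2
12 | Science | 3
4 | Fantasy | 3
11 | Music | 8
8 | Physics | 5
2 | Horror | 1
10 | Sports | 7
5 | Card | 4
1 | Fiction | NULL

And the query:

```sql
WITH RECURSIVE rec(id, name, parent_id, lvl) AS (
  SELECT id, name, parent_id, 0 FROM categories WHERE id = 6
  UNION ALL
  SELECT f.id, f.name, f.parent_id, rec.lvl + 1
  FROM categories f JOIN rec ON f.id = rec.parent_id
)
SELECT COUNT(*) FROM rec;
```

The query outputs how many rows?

Base: id=6 (SciFi), parent_id=4, lvl 0.
Iteration 1: join on id=4 -> Fantasy (id 4, parent_id=3, lvl 1).
Iteration 2: join on id=3 -> Jazz (id 3, parent_id=1, lvl 2).
Iteration 3: join on id=1 -> Fiction (id 1, parent_id=NULL, lvl 3).
Iteration 4: parent_id is NULL; no match; recursion stops.
Total rows emitted: 4.

4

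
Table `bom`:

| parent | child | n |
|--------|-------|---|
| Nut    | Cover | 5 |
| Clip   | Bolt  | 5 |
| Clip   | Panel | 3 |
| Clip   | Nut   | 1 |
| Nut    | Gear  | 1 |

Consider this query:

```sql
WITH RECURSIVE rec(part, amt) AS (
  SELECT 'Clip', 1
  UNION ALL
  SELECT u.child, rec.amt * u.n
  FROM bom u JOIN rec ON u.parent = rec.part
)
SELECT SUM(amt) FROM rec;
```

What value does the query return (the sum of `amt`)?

Base: (Clip, amt=1).
Iteration 1: components of {Clip} -> Bolt = 1*5 = 5, Nut = 1*1 = 1, Panel = 1*3 = 3.
Iteration 2: components of {Bolt,Nut,Panel} -> Cover = 1*5 = 5, Gear = 1*1 = 1.
Iteration 3: no further components; recursion stops.
SUM(amt) = 1 + 1 + 3 + 5 + 1 + 5 = 16.

16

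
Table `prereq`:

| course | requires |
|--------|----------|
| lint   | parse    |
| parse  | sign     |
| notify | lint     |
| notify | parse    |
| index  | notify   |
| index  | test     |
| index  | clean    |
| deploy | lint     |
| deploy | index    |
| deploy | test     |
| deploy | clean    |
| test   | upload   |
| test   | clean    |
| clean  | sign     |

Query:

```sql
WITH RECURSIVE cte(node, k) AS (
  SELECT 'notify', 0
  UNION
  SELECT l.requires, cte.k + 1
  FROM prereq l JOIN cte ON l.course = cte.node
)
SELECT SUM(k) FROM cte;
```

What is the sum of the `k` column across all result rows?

9

Base: (notify, k=0).
Iteration 1: edges from {notify} -> (lint, k=1), (parse, k=1).
Iteration 2: edges from {lint,parse} -> (parse, k=2), (sign, k=2).
Iteration 3: edges from {parse,sign} -> (sign, k=3).
Iteration 4: no outgoing edges from {sign}; recursion stops.
SUM(k) = 0 + 1 + 1 + 2 + 2 + 3 = 9.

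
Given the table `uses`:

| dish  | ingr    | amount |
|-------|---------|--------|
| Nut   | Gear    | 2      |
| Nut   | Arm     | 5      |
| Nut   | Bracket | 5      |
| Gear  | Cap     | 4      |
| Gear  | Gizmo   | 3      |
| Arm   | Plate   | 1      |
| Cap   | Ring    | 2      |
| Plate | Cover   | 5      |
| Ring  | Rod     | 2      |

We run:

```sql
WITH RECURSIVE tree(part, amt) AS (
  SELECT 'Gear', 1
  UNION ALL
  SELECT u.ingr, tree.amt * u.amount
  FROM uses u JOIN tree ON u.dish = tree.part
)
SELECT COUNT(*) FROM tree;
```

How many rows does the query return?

Base: (Gear, amt=1).
Iteration 1: components of {Gear} -> Cap = 1*4 = 4, Gizmo = 1*3 = 3.
Iteration 2: components of {Cap,Gizmo} -> Ring = 4*2 = 8.
Iteration 3: components of {Ring} -> Rod = 8*2 = 16.
Iteration 4: no further components; recursion stops.
Total rows emitted: 5.

5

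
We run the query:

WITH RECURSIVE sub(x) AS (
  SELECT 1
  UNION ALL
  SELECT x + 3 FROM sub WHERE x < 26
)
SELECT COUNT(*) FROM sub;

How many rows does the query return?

10

Base: x=1.
Iteration 1: 1 < 26 holds -> x = 1 + 3 = 4.
Iteration 2: 4 < 26 holds -> x = 4 + 3 = 7.
Iteration 3: 7 < 26 holds -> x = 7 + 3 = 10.
Iteration 4: 10 < 26 holds -> x = 10 + 3 = 13.
Iteration 5: 13 < 26 holds -> x = 13 + 3 = 16.
Iteration 6: 16 < 26 holds -> x = 16 + 3 = 19.
Iteration 7: 19 < 26 holds -> x = 19 + 3 = 22.
Iteration 8: 22 < 26 holds -> x = 22 + 3 = 25.
Iteration 9: 25 < 26 holds -> x = 25 + 3 = 28.
Iteration 10: 28 < 26 fails; recursion stops.
Total rows emitted: 10.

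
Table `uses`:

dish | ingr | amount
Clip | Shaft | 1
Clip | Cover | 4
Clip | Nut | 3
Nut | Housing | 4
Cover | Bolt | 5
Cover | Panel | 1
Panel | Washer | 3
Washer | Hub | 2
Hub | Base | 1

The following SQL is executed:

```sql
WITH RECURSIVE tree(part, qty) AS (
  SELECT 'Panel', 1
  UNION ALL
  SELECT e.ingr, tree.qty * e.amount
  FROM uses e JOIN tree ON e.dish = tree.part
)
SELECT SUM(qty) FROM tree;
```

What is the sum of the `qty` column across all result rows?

Base: (Panel, qty=1).
Iteration 1: components of {Panel} -> Washer = 1*3 = 3.
Iteration 2: components of {Washer} -> Hub = 3*2 = 6.
Iteration 3: components of {Hub} -> Base = 6*1 = 6.
Iteration 4: no further components; recursion stops.
SUM(qty) = 1 + 3 + 6 + 6 = 16.

16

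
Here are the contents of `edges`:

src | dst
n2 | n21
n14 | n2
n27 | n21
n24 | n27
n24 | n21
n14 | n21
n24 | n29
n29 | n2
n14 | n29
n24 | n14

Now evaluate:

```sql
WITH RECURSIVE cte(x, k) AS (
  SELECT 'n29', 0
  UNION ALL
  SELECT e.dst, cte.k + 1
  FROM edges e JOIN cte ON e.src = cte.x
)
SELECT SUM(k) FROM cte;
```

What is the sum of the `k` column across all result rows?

Base: (n29, k=0).
Iteration 1: edges from {n29} -> (n2, k=1).
Iteration 2: edges from {n2} -> (n21, k=2).
Iteration 3: no outgoing edges from {n21}; recursion stops.
SUM(k) = 0 + 1 + 2 = 3.

3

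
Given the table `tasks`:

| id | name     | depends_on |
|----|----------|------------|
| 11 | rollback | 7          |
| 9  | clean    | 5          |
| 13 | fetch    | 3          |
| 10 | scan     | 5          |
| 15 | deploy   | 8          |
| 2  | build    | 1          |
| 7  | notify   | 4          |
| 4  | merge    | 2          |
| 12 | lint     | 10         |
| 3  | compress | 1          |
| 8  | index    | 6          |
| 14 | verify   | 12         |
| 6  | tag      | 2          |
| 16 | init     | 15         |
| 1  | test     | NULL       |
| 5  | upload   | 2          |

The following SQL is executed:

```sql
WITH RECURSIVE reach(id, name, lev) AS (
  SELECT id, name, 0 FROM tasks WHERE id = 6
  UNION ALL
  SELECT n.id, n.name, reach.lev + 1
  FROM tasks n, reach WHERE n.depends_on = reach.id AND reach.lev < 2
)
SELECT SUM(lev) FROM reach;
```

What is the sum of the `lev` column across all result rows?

3

Base: id=6 (tag) at lev 0.
Iteration 1: rows with depends_on in {6} -> index (id 8, lev 1).
Iteration 2: rows with depends_on in {8} -> deploy (id 15, lev 2).
Iteration 3: lev < 2 fails for all current rows; recursion stops.
SUM(lev) = 0 + 1 + 2 = 3.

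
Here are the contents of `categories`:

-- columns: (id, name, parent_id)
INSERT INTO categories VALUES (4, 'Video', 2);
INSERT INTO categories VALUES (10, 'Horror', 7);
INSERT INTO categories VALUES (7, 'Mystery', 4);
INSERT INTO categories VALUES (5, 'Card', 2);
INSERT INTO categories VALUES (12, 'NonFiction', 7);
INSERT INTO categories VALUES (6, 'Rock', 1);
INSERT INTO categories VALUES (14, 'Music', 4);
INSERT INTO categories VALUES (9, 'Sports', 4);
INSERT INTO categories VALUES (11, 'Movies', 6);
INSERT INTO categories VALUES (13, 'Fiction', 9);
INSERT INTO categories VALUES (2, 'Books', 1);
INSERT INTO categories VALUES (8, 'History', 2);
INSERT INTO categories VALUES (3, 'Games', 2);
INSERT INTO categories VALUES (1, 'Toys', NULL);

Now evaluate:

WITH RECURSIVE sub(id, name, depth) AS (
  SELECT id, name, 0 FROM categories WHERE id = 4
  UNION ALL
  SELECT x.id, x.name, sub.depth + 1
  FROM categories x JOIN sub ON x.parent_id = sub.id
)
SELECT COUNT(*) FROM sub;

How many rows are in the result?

7

Base: id=4 (Video) at depth 0.
Iteration 1: rows with parent_id in {4} -> Mystery (id 7, depth 1), Sports (id 9, depth 1), Music (id 14, depth 1).
Iteration 2: rows with parent_id in {7,9,14} -> Horror (id 10, depth 2), NonFiction (id 12, depth 2), Fiction (id 13, depth 2).
Iteration 3: no rows with parent_id in {10,12,13}; recursion stops.
Total rows emitted: 7.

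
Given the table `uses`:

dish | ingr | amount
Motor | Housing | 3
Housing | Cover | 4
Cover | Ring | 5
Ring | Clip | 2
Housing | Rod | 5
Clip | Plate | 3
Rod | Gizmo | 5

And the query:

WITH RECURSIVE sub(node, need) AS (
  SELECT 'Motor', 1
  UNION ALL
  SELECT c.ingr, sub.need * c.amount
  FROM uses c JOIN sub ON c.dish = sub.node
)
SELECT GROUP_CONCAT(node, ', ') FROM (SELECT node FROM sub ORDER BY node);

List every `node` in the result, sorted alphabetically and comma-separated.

Clip, Cover, Gizmo, Housing, Motor, Plate, Ring, Rod

Base: (Motor, need=1).
Iteration 1: components of {Motor} -> Housing = 1*3 = 3.
Iteration 2: components of {Housing} -> Cover = 3*4 = 12, Rod = 3*5 = 15.
Iteration 3: components of {Cover,Rod} -> Gizmo = 15*5 = 75, Ring = 12*5 = 60.
Iteration 4: components of {Gizmo,Ring} -> Clip = 60*2 = 120.
Iteration 5: components of {Clip} -> Plate = 120*3 = 360.
Iteration 6: no further components; recursion stops.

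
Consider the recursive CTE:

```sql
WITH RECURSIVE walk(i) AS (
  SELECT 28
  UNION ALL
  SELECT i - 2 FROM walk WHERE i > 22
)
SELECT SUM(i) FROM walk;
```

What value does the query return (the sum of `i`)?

Base: i=28.
Iteration 1: 28 > 22 holds -> i = 28 - 2 = 26.
Iteration 2: 26 > 22 holds -> i = 26 - 2 = 24.
Iteration 3: 24 > 22 holds -> i = 24 - 2 = 22.
Iteration 4: 22 > 22 fails; recursion stops.
SUM(i) = 28 + 26 + 24 + 22 = 100.

100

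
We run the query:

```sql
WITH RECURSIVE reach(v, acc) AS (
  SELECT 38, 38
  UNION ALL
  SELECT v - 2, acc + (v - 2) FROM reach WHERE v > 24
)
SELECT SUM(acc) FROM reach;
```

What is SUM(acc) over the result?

1200

Base: v=38, acc=38.
Iteration 1: 38 > 24 holds -> v = 38 - 2 = 36, acc = 38 + 36 = 74.
Iteration 2: 36 > 24 holds -> v = 36 - 2 = 34, acc = 74 + 34 = 108.
Iteration 3: 34 > 24 holds -> v = 34 - 2 = 32, acc = 108 + 32 = 140.
Iteration 4: 32 > 24 holds -> v = 32 - 2 = 30, acc = 140 + 30 = 170.
Iteration 5: 30 > 24 holds -> v = 30 - 2 = 28, acc = 170 + 28 = 198.
Iteration 6: 28 > 24 holds -> v = 28 - 2 = 26, acc = 198 + 26 = 224.
Iteration 7: 26 > 24 holds -> v = 26 - 2 = 24, acc = 224 + 24 = 248.
Iteration 8: 24 > 24 fails; recursion stops.
SUM(acc) = 38 + 74 + 108 + 140 + 170 + 198 + 224 + 248 = 1200.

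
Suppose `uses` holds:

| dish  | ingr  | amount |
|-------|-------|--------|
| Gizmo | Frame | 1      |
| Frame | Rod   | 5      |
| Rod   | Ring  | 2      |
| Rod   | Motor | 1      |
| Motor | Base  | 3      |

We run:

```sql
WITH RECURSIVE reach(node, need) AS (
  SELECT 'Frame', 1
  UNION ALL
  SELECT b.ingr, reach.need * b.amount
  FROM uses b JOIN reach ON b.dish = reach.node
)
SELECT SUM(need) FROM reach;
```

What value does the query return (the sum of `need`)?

Base: (Frame, need=1).
Iteration 1: components of {Frame} -> Rod = 1*5 = 5.
Iteration 2: components of {Rod} -> Motor = 5*1 = 5, Ring = 5*2 = 10.
Iteration 3: components of {Motor,Ring} -> Base = 5*3 = 15.
Iteration 4: no further components; recursion stops.
SUM(need) = 1 + 5 + 10 + 5 + 15 = 36.

36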